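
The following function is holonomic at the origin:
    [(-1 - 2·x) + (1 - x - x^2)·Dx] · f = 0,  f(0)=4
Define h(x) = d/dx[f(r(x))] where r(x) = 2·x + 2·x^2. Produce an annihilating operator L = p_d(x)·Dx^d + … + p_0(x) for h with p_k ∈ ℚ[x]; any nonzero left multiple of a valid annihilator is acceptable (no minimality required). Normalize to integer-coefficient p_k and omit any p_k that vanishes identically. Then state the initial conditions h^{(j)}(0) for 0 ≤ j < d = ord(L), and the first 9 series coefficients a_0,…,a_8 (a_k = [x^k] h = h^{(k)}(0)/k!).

f: a_k = 4, 4, 8, 12, 20, 32, 52, 84, 136, …
Change of var in L_f (x↦r) gives L₀.
Derive L from L₀ (diff closure).
L = (10 + 20·x + 60·x^2 + 80·x^3 + 40·x^4) + (-1 + 10·x^2 + 20·x^3 + 20·x^4 + 8·x^5)·Dx  (order 1).
h: a_k = 8, 80, 480, 2560, 12960, 62784, 295680, 1364480, 6197760, …
ICs: h(0) = 8.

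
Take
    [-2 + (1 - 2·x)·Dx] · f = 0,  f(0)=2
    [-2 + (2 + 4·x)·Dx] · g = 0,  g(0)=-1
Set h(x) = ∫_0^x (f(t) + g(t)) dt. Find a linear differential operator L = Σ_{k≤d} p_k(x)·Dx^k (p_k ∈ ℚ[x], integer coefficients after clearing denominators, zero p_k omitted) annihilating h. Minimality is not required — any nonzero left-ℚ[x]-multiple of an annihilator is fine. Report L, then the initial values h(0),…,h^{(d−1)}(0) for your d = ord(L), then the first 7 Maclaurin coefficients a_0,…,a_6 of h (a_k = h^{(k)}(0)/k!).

f: a_k = 2, 4, 8, 16, 32, 64, 128, …
g: a_k = -1, -1, 1/2, -1/2, 5/8, -7/8, 21/16, …
L₀ := lclm(L_f,L_g); ord L₀ ≤ 1+1.
h=∫₀ˣh₀: take L = L₀·Dx.
L = (-10 - 12·x)·Dx + (9 + 28·x + 36·x^2)·Dx^2 + (-1 - 6·x + 4·x^2 + 24·x^3)·Dx^3  (order 3).
h: a_k = 0, 1, 3/2, 17/6, 31/8, 261/40, 505/48, …
ICs: h(0) = 0, h′(0) = 1, h′′(0) = 3.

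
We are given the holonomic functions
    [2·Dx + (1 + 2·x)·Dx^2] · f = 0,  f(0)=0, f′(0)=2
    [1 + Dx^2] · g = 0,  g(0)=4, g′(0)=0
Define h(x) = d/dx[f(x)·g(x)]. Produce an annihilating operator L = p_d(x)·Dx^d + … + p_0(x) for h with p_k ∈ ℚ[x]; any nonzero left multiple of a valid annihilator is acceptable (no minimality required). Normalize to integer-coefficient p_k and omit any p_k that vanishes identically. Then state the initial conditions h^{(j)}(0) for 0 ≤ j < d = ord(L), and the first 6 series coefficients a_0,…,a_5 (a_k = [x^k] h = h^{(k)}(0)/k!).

L = (-52 - 31·x - 87·x^2 - 96·x^3 - 8·x^4 + 48·x^5 + 16·x^6) + (-33 - 98·x - 80·x^2 + 80·x^4 + 32·x^5)·Dx + (-55 - 46·x - 110·x^2 - 96·x^3 + 32·x^4 + 96·x^5 + 32·x^6)·Dx^2 + (-33 - 98·x - 80·x^2 + 80·x^4 + 32·x^5)·Dx^3 + (-3 - 15·x - 23·x^2 + 40·x^4 + 48·x^5 + 16·x^6)·Dx^4  (order 4).
h: a_k = 8, -16, 20, -48, 103, -210, …
ICs: h(0) = 8, h′(0) = -16, h′′(0) = 40, h′′′(0) = -288.

f: a_k = 0, 2, -2, 8/3, -4, 32/5, …
g: a_k = 4, 0, -2, 0, 1/6, 0, …
L₀ := L_f ⊗_s L_g (sym. prod.), ord ≤ 4.
h₀' ⇒ L via d/dx closure of L₀.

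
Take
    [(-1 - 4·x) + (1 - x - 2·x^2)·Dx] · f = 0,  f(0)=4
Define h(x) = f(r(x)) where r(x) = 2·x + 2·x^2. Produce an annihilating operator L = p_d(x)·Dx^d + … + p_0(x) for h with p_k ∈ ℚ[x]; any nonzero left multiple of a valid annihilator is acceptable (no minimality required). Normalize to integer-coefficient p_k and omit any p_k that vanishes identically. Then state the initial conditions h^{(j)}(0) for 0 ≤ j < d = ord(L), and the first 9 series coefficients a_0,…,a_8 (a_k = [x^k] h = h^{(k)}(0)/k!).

L = (2 + 20·x + 48·x^2 + 32·x^3) + (-1 + 2·x + 10·x^2 + 16·x^3 + 8·x^4)·Dx  (order 1).
h: a_k = 4, 8, 56, 256, 1232, 5984, 28832, 139264, 672448, …
ICs: h(0) = 4.

f: a_k = 4, 4, 12, 20, 44, 84, 172, 340, 684, …
h₀=f(r): pull back L_f along r ⇒ L₀.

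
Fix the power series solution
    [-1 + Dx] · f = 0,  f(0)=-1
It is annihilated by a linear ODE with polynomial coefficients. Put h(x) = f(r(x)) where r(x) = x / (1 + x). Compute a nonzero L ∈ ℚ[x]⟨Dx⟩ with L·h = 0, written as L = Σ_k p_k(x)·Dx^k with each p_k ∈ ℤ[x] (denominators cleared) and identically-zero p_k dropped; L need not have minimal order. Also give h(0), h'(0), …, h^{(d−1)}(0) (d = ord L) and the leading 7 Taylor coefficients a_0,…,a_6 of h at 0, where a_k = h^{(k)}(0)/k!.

L = -1 + (1 + 2·x + x^2)·Dx  (order 1).
h: a_k = -1, -1, 1/2, -1/6, -1/24, 19/120, -151/720, …
ICs: h(0) = -1.

f: a_k = -1, -1, -1/2, -1/6, -1/24, -1/120, -1/720, …
f∘r: x↦r, Dx↦Dx/r' in L_f ⇒ L₀.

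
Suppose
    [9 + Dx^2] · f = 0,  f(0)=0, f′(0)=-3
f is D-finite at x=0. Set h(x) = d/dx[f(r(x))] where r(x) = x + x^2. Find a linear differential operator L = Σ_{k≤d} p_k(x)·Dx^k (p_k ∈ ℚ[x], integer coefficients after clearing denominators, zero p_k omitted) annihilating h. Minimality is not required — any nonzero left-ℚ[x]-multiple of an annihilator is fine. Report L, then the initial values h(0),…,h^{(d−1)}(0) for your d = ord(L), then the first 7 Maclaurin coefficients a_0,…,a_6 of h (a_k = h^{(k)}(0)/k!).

L = (21 + 72·x + 216·x^2 + 288·x^3 + 144·x^4) + (-6 - 12·x)·Dx + (1 + 4·x + 4·x^2)·Dx^2  (order 2).
h: a_k = -3, -6, 27/2, 54, 459/8, -135/4, -11097/80, …
ICs: h(0) = -3, h′(0) = -6.

f: a_k = 0, -3, 0, 9/2, 0, -81/40, 0, …
h₀=f(r): pull back L_f along r ⇒ L₀.
h=h₀': d/dx-closure on L₀ ⇒ L.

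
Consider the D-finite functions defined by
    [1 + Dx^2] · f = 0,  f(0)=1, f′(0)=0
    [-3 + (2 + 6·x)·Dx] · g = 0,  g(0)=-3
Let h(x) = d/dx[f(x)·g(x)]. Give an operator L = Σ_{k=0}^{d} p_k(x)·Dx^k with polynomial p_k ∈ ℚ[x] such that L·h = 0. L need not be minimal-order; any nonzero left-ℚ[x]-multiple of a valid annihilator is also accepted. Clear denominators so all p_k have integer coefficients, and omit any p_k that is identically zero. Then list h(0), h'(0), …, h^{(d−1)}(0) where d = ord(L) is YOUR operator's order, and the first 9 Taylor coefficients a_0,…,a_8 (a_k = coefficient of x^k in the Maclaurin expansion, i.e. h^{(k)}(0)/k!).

L = (133 + 2352·x + 4104·x^2 + 1728·x^3 + 1296·x^4) + (276 + 540·x - 1296·x^2 - 1296·x^3)·Dx + (124 + 840·x + 1836·x^2 + 1728·x^3 + 1296·x^4)·Dx^2  (order 2).
h: a_k = -9/2, 39/4, -135/16, 983/32, -22515/256, 618229/2560, -6878207/10240, 810807791/430080, -12225088737/2293760, …
ICs: h(0) = -9/2, h′(0) = 39/4.

f: a_k = 1, 0, -1/2, 0, 1/24, 0, -1/720, 0, 1/40320, …
g: a_k = -3, -9/2, 27/8, -81/16, 1215/128, -5103/256, 45927/1024, -216513/2048, 8444007/32768, …
Product ⇒ symmetric product L₀, ord ≤ 2.
h=h₀': d/dx-closure on L₀ ⇒ L.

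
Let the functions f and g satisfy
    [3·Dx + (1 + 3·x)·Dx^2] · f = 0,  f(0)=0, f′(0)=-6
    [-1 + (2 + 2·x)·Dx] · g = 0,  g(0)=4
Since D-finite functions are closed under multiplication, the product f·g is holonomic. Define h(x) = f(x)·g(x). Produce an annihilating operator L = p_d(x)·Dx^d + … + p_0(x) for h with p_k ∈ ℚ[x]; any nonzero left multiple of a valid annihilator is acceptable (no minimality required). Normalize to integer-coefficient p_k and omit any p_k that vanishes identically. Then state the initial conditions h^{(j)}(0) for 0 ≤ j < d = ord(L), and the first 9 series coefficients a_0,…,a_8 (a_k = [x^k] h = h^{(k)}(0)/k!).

L = (-3 + 3·x) + (8 + 8·x)·Dx + (4 + 20·x + 28·x^2 + 12·x^3)·Dx^2  (order 2).
h: a_k = 0, -24, 24, -51, 120, -23649/80, 60063/80, -8737857/4480, 11549583/2240, …
ICs: h(0) = 0, h′(0) = -24.

f: a_k = 0, -6, 9, -18, 81/2, -486/5, 243, -4374/7, 6561/4, …
g: a_k = 4, 2, -1/2, 1/4, -5/32, 7/64, -21/256, 33/512, -429/8192, …
Sym-product of L_f,L_g gives L₀ (≤ ord 2).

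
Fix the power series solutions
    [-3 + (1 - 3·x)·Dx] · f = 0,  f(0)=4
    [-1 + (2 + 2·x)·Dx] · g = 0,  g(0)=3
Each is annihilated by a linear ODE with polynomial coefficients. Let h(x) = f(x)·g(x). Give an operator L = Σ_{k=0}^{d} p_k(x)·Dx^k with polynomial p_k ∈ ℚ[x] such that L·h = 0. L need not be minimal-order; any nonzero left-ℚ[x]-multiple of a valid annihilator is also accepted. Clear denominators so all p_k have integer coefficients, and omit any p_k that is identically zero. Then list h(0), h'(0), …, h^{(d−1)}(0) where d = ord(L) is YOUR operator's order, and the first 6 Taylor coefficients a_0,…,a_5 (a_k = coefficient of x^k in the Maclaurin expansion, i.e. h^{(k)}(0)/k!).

f: a_k = 4, 12, 36, 108, 324, 972, …
g: a_k = 3, 3/2, -3/8, 3/16, -15/128, 21/256, …
f·g: L₀ = L_f ⊗_s L_g, ord ≤ 1·1.
L = (7 + 3·x) + (-2 + 4·x + 6·x^2)·Dx  (order 1).
h: a_k = 12, 42, 249/2, 1497/4, 35913/32, 215499/64, …
ICs: h(0) = 12.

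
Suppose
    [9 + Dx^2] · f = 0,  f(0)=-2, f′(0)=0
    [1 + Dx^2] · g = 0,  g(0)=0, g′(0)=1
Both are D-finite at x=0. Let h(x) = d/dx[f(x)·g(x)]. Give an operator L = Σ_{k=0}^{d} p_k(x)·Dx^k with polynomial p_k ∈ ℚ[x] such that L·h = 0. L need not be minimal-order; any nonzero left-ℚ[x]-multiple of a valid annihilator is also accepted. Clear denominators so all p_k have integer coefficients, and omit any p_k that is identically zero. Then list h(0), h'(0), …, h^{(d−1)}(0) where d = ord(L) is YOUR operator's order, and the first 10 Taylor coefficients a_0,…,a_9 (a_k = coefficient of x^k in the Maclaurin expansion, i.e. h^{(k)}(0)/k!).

L = 64 + 20·Dx^2 + Dx^4  (order 4).
h: a_k = -2, 0, 28, 0, -124/3, 0, 1016/45, 0, -292/45, 0, …
ICs: h(0) = -2, h′(0) = 0, h′′(0) = 56, h′′′(0) = 0.

f: a_k = -2, 0, 9, 0, -27/4, 0, 81/40, 0, -729/2240, 0, …
g: a_k = 0, 1, 0, -1/6, 0, 1/120, 0, -1/5040, 0, 1/362880, …
L₀ := L_f ⊗_s L_g (sym. prod.), ord ≤ 4.
h₀' ⇒ L via d/dx closure of L₀.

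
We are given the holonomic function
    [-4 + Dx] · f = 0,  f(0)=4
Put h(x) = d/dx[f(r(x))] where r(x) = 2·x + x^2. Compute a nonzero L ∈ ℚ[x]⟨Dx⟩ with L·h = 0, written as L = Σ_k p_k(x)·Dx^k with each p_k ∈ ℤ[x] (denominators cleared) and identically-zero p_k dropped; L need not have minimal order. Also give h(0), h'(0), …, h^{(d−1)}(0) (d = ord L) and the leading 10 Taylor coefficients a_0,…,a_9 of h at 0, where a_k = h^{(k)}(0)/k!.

L = (9 + 16·x + 8·x^2) + (-1 - x)·Dx  (order 1).
h: a_k = 32, 288, 1408, 14720/3, 13568, 472832/15, 2868224/45, 12061696/105, 11826176/63, 798712832/2835, …
ICs: h(0) = 32.

f: a_k = 4, 16, 32, 128/3, 128/3, 512/15, 1024/45, 4096/315, 2048/315, 8192/2835, …
h₀=f(r): pull back L_f along r ⇒ L₀.
Derive L from L₀ (diff closure).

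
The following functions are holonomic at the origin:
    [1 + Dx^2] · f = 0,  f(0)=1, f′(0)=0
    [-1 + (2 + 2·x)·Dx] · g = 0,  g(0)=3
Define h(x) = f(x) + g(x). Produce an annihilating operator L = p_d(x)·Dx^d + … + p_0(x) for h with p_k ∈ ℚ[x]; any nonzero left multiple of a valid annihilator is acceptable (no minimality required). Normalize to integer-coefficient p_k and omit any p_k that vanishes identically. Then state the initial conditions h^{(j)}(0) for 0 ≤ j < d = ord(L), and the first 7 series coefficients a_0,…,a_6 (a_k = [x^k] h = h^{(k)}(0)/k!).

f: a_k = 1, 0, -1/2, 0, 1/24, 0, -1/720, …
g: a_k = 3, 3/2, -3/8, 3/16, -15/128, 21/256, -63/1024, …
Sum ⇒ L₀ = lclm(L_f,L_g) in ℚ(x)⟨Dx⟩.
L = (-7 - 8·x - 4·x^2) + (6 + 22·x + 24·x^2 + 8·x^3)·Dx + (-7 - 8·x - 4·x^2)·Dx^2 + (6 + 22·x + 24·x^2 + 8·x^3)·Dx^3  (order 3).
h: a_k = 4, 3/2, -7/8, 3/16, -29/384, 21/256, -2899/46080, …
ICs: h(0) = 4, h′(0) = 3/2, h′′(0) = -7/4.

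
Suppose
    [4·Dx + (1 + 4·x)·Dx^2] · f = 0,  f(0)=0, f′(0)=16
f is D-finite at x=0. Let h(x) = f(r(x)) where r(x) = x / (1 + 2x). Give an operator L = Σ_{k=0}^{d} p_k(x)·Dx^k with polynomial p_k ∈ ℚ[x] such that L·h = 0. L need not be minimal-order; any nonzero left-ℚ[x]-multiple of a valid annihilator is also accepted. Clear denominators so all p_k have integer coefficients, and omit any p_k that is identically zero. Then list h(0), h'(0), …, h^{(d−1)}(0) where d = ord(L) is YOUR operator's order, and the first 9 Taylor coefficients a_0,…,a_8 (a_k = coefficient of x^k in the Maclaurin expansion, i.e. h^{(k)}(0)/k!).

L = (8 + 24·x)·Dx + (1 + 8·x + 12·x^2)·Dx^2  (order 2).
h: a_k = 0, 16, -64, 832/3, -1280, 30976/5, -93184/3, 1119232/7, -839680, …
ICs: h(0) = 0, h′(0) = 16.

f: a_k = 0, 16, -32, 256/3, -256, 4096/5, -8192/3, 65536/7, -32768, …
h₀=f(r): pull back L_f along r ⇒ L₀.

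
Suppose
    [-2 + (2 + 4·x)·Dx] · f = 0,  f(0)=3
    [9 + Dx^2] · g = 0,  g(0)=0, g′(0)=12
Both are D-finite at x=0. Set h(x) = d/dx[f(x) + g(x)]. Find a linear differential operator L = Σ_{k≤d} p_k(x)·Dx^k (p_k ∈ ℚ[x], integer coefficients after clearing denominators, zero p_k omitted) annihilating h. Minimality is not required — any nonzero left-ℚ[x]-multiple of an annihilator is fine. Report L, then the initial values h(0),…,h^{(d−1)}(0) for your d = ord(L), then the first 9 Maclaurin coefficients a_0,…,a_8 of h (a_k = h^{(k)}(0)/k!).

f: a_k = 3, 3, -3/2, 3/2, -15/8, 21/8, -63/16, 99/16, -1287/128, …
g: a_k = 0, 12, 0, -18, 0, 81/10, 0, -243/140, 0, …
Weyl lclm of L_f,L_g ⇒ L₀ (ord ≤ 3).
h=h₀': d/dx-closure on L₀ ⇒ L.
L = (-18 - 27·x - 27·x^2) + (-9 - 45·x - 81·x^2 - 54·x^3)·Dx + (-2 - 3·x - 3·x^2)·Dx^2 + (-1 - 5·x - 9·x^2 - 6·x^3)·Dx^3  (order 3).
h: a_k = 15, -3, -99/2, -15/2, 429/8, -189/8, 2493/80, -1287/16, 684423/4480, …
ICs: h(0) = 15, h′(0) = -3, h′′(0) = -99.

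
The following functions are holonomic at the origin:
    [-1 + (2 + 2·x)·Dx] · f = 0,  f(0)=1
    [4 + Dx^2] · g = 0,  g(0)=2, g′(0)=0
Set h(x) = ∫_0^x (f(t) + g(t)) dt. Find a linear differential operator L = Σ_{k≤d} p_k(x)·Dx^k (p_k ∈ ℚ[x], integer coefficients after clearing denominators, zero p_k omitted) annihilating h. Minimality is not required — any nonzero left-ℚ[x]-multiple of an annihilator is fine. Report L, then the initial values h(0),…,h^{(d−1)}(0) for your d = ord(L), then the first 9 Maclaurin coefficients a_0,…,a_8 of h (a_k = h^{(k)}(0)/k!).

f: a_k = 1, 1/2, -1/8, 1/16, -5/128, 7/256, -21/1024, 33/2048, -429/32768, …
g: a_k = 2, 0, -4, 0, 4/3, 0, -8/45, 0, 4/315, …
L₀ := lclm(L_f,L_g); ord L₀ ≤ 1+2.
h=∫h₀ ⇒ L = L₀·Dx.
L = (-76 - 128·x - 64·x^2)·Dx + (120 + 376·x + 384·x^2 + 128·x^3)·Dx^2 + (-19 - 32·x - 16·x^2)·Dx^3 + (30 + 94·x + 96·x^2 + 32·x^3)·Dx^4  (order 4).
h: a_k = 0, 3, 1/4, -11/8, 1/64, 497/1920, 7/1536, -9137/322560, 33/16384, …
ICs: h(0) = 0, h′(0) = 3, h′′(0) = 1/2, h′′′(0) = -33/4.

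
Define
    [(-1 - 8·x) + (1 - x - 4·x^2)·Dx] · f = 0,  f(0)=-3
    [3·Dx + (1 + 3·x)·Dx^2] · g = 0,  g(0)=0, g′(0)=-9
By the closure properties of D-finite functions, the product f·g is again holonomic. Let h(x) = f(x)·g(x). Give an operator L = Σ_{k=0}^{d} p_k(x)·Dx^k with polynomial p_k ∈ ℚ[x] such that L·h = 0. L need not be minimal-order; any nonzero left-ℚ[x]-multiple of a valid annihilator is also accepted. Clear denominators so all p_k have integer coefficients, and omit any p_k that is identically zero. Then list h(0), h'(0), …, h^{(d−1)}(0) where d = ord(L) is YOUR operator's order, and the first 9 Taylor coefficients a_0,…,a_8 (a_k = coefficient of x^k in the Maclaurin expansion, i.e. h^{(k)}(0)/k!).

f: a_k = -3, -3, -15, -27, -87, -195, -543, -1323, -3495, …
g: a_k = 0, -9, 27/2, -27, 243/4, -729/5, 729/2, -6561/7, 19683/8, …
Product ⇒ symmetric product L₀, ord ≤ 2.
L = (11 + 48·x) + (-1 + 25·x + 60·x^2)·Dx + (-1 - 2·x + 7·x^2 + 12·x^3)·Dx^2  (order 2).
h: a_k = 0, 27, -27/2, 351/2, -243/4, 21573/20, -5157/20, 192321/28, -432297/280, …
ICs: h(0) = 0, h′(0) = 27.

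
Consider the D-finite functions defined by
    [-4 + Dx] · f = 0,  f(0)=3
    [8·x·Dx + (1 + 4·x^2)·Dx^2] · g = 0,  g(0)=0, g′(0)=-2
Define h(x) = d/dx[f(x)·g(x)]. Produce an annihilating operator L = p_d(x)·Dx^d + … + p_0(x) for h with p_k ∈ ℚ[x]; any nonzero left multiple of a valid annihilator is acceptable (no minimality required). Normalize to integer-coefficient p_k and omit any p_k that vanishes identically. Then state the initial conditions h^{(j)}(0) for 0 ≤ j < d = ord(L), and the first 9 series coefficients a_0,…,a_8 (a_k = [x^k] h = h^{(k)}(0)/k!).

L = (8 - 64·x + 224·x^2 - 256·x^3 + 256·x^4) + (-6 + 24·x - 88·x^2 + 96·x^3 - 128·x^4)·Dx + (1 - 2·x + 8·x^2 - 8·x^3 + 16·x^4)·Dx^2  (order 2).
h: a_k = -6, -48, -120, -128, -96, -256, -1664/5, 53248/105, 31232/35, …
ICs: h(0) = -6, h′(0) = -48.

f: a_k = 3, 12, 24, 32, 32, 128/5, 256/15, 1024/105, 512/105, …
g: a_k = 0, -2, 0, 8/3, 0, -32/5, 0, 128/7, 0, …
Sym-product of L_f,L_g gives L₀ (≤ ord 2).
Differentiate: ansatz ord ≤ ord L₀ ⇒ L.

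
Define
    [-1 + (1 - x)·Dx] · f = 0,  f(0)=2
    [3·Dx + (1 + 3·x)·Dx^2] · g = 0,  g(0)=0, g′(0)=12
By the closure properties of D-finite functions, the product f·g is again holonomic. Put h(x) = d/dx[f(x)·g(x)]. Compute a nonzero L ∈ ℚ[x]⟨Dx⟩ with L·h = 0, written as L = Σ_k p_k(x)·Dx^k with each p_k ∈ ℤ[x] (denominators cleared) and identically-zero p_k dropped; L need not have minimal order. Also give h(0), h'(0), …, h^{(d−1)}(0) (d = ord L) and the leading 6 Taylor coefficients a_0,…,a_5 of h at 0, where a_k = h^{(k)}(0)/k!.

f: a_k = 2, 2, 2, 2, 2, 2, …
g: a_k = 0, 12, -18, 36, -81, 972/5, …
Sym-product of L_f,L_g gives L₀ (≤ ord 2).
Differentiate: ansatz ord ≤ ord L₀ ⇒ L.
L = 12 + (-3 + 15·x)·Dx + (-1 - 2·x + 3·x^2)·Dx^2  (order 2).
h: a_k = 24, -24, 180, -408, 1434, -20556/5, …
ICs: h(0) = 24, h′(0) = -24.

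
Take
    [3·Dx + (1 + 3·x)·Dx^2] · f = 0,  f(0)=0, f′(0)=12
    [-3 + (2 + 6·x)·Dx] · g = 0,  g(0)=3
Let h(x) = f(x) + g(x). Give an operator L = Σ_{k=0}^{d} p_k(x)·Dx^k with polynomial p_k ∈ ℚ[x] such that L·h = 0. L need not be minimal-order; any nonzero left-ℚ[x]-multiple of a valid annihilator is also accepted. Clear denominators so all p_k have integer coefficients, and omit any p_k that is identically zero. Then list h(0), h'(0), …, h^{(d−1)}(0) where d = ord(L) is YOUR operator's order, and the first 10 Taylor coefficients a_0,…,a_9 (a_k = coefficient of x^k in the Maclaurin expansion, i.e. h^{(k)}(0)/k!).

f: a_k = 0, 12, -18, 36, -81, 972/5, -486, 8748/7, -6561/2, 8748, …
g: a_k = 3, 9/2, -27/8, 81/16, -1215/128, 5103/256, -45927/1024, 216513/2048, -8444007/32768, 42220035/65536, …
Sum ⇒ L₀ = lclm(L_f,L_g) in ℚ(x)⟨Dx⟩.
L = 9·Dx + (15 + 45·x)·Dx^2 + (2 + 12·x + 18·x^2)·Dx^3  (order 3).
h: a_k = 3, 33/2, -171/8, 657/16, -11583/128, 274347/1280, -543591/1024, 19431495/14336, -115939431/32768, 615528963/65536, …
ICs: h(0) = 3, h′(0) = 33/2, h′′(0) = -171/4.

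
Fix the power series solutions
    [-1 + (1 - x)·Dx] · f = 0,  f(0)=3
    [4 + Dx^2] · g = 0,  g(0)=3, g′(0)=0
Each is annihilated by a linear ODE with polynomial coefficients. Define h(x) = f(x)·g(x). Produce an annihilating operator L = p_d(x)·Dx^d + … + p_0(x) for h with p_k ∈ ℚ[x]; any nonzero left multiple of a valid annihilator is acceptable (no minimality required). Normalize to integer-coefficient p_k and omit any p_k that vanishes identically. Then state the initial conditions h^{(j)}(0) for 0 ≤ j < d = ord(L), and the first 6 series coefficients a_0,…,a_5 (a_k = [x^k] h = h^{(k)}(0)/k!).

L = (-4 + 4·x) + 2·Dx + (-1 + x)·Dx^2  (order 2).
h: a_k = 9, 9, -9, -9, -3, -3, …
ICs: h(0) = 9, h′(0) = 9.

f: a_k = 3, 3, 3, 3, 3, 3, …
g: a_k = 3, 0, -6, 0, 2, 0, …
h₀=f·g: eliminate ⇒ L₀, order ≤ 1·2.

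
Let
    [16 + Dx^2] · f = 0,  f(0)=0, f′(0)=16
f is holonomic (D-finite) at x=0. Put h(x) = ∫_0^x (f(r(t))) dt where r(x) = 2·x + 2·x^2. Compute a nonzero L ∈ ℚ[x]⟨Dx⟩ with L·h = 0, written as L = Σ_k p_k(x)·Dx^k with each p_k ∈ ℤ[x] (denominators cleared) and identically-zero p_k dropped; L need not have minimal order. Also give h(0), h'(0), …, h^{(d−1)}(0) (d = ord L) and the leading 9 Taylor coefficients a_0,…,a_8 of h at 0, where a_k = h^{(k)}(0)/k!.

f: a_k = 0, 16, 0, -128/3, 0, 512/15, 0, -4096/315, 0, …
h₀=f(r): pull back L_f along r ⇒ L₀.
∫: right-multiply L₀ by Dx.
L = (64 + 384·x + 768·x^2 + 512·x^3)·Dx - 2·Dx^2 + (1 + 2·x)·Dx^3  (order 3).
h: a_k = 0, 0, 16, 32/3, -256/3, -1024/5, 512/45, 5120/7, 364544/315, …
ICs: h(0) = 0, h′(0) = 0, h′′(0) = 32.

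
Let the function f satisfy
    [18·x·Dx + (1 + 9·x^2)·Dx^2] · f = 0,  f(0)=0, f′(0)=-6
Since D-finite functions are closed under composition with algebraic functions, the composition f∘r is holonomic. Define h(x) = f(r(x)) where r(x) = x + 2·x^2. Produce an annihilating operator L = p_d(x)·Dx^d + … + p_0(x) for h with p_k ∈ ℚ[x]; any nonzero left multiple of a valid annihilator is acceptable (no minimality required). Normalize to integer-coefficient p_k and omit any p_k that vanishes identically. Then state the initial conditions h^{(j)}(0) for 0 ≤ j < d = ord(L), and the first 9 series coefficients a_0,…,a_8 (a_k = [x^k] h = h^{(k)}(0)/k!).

L = (-4 + 18·x + 144·x^2 + 432·x^3 + 432·x^4)·Dx + (1 + 4·x + 9·x^2 + 72·x^3 + 180·x^4 + 144·x^5)·Dx^2  (order 2).
h: a_k = 0, -6, -12, 18, 108, 594/5, -828, -22842/7, 972, …
ICs: h(0) = 0, h′(0) = -6.

f: a_k = 0, -6, 0, 18, 0, -486/5, 0, 4374/7, 0, …
L₀ from L_f via x↦r, Dx↦r'^{-1}Dx.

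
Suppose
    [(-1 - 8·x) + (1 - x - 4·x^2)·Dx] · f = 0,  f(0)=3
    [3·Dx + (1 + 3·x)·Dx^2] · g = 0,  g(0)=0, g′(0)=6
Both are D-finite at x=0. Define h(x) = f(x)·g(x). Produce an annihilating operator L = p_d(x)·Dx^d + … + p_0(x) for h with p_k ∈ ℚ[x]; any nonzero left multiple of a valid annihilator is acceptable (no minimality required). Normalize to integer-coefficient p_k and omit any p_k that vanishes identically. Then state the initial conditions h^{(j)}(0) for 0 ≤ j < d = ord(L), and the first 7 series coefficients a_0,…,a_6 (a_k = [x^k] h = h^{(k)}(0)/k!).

L = (11 + 48·x) + (-1 + 25·x + 60·x^2)·Dx + (-1 - 2·x + 7·x^2 + 12·x^3)·Dx^2  (order 2).
h: a_k = 0, 18, -9, 117, -81/2, 7191/10, -1719/10, …
ICs: h(0) = 0, h′(0) = 18.

f: a_k = 3, 3, 15, 27, 87, 195, 543, …
g: a_k = 0, 6, -9, 18, -81/2, 486/5, -243, …
Product ⇒ symmetric product L₀, ord ≤ 2.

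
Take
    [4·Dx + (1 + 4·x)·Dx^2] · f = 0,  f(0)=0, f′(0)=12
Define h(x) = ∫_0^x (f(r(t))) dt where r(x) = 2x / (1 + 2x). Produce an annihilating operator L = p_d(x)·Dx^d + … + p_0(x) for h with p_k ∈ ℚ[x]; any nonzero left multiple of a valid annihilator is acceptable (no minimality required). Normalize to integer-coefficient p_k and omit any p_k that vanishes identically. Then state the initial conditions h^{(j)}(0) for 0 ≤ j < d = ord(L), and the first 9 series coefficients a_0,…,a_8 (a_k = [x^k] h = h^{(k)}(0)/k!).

f: a_k = 0, 12, -24, 64, -192, 3072/5, -2048, 49152/7, -24576, …
Change of var in L_f (x↦r) gives L₀.
h=∫₀ˣh₀: take L = L₀·Dx.
L = (12 + 40·x)·Dx^2 + (1 + 12·x + 20·x^2)·Dx^3  (order 3).
h: a_k = 0, 0, 12, -48, 248, -7488/5, 49984/5, -71424, 3749952/7, …
ICs: h(0) = 0, h′(0) = 0, h′′(0) = 24.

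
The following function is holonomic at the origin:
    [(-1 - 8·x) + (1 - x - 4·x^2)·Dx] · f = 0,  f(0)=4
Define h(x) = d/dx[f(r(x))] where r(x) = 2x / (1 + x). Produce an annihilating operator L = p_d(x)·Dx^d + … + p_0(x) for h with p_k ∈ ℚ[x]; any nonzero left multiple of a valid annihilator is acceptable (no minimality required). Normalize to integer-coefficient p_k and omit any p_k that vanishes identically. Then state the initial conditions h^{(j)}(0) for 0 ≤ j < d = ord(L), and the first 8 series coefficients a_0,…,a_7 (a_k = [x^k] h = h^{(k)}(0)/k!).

f: a_k = 4, 4, 20, 36, 116, 260, 724, 1764, …
Change of var in L_f (x↦r) gives L₀.
h=h₀': d/dx-closure on L₀ ⇒ L.
L = (18 + 102·x + 918·x^2 + 578·x^3) + (-1 - 18·x + 306·x^3 + 289·x^4)·Dx  (order 1).
h: a_k = 8, 144, 408, 4896, 11560, 124848, 275128, 2829888, …
ICs: h(0) = 8.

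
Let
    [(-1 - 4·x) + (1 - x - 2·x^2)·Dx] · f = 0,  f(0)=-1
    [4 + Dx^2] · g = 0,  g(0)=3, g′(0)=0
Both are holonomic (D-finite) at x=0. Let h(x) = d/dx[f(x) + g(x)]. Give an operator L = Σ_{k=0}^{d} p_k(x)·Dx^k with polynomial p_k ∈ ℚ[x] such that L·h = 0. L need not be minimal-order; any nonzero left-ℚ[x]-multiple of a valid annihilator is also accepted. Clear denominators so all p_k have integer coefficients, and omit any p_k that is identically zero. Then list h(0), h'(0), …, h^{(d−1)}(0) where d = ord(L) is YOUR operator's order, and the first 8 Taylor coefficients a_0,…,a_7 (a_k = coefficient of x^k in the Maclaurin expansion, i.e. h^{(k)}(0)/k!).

L = (576 + 2400·x + 5616·x^2 + 3360·x^3 + 3840·x^4 + 1152·x^5 + 768·x^6) + (-68 - 236·x + 240·x^2 + 488·x^3 + 560·x^4 + 672·x^5 + 448·x^6 + 256·x^7)·Dx + (144 + 600·x + 1404·x^2 + 840·x^3 + 960·x^4 + 288·x^5 + 192·x^6)·Dx^2 + (-17 - 59·x + 60·x^2 + 122·x^3 + 140·x^4 + 168·x^5 + 112·x^6 + 64·x^7)·Dx^3  (order 3).
h: a_k = -1, -18, -15, -36, -105, -1298/5, -595, -143624/105, …
ICs: h(0) = -1, h′(0) = -18, h′′(0) = -30.

f: a_k = -1, -1, -3, -5, -11, -21, -43, -85, …
g: a_k = 3, 0, -6, 0, 2, 0, -4/15, 0, …
Sum ⇒ L₀ = lclm(L_f,L_g) in ℚ(x)⟨Dx⟩.
h₀' ⇒ L via d/dx closure of L₀.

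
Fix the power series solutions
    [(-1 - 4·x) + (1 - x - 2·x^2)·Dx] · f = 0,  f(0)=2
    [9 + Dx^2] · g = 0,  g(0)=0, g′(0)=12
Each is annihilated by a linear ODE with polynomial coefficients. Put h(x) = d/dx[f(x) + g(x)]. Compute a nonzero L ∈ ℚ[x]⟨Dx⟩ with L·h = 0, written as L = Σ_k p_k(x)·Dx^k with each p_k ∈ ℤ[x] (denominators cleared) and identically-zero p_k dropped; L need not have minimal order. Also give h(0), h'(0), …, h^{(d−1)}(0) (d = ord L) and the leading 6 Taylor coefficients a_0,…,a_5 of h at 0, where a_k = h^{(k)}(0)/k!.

L = (954 + 3600·x + 8154·x^2 + 4140·x^3 + 5760·x^4 + 3888·x^5 + 2592·x^6) + (-117 - 369·x + 585·x^2 + 747·x^3 + 90·x^4 + 828·x^5 + 1512·x^6 + 864·x^7)·Dx + (106 + 400·x + 906·x^2 + 460·x^3 + 640·x^4 + 432·x^5 + 288·x^6)·Dx^2 + (-13 - 41·x + 65·x^2 + 83·x^3 + 10·x^4 + 92·x^5 + 168·x^6 + 96·x^7)·Dx^3  (order 3).
h: a_k = 14, 12, -24, 88, 501/2, 516, …
ICs: h(0) = 14, h′(0) = 12, h′′(0) = -48.

f: a_k = 2, 2, 6, 10, 22, 42, …
g: a_k = 0, 12, 0, -18, 0, 81/10, …
L₀ := lclm(L_f,L_g); ord L₀ ≤ 1+2.
h₀' ⇒ L via d/dx closure of L₀.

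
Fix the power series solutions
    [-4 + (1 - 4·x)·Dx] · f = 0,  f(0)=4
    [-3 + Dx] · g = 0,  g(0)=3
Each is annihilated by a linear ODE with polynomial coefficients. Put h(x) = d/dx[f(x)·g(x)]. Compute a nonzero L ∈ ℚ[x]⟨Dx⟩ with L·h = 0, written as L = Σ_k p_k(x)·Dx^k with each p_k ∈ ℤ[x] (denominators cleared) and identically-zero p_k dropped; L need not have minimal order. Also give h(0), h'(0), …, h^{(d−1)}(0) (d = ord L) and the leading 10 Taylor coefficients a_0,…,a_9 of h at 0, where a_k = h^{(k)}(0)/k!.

f: a_k = 4, 16, 64, 256, 1024, 4096, 16384, 65536, 262144, 1048576, …
g: a_k = 3, 9, 27/2, 27/2, 81/8, 243/40, 243/80, 729/560, 2187/4480, 729/4480, …
Product ⇒ symmetric product L₀, ord ≤ 1.
Derive L from L₀ (diff closure).
L = (65 - 168·x + 144·x^2) + (-7 + 40·x - 48·x^2)·Dx  (order 1).
h: a_k = 84, 780, 4842, 25986, 260103/2, 6243201/10, 11654121/4, 266380221/20, 67127822253/1120, 298345878867/1120, …
ICs: h(0) = 84.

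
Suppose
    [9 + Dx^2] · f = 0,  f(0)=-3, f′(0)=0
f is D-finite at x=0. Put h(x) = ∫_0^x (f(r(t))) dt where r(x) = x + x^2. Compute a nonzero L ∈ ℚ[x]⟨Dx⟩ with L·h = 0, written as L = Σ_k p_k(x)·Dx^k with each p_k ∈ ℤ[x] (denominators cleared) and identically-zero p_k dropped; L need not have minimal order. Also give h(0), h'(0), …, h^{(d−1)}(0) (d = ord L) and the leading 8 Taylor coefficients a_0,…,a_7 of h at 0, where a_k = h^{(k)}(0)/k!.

f: a_k = -3, 0, 27/2, 0, -81/8, 0, 243/80, 0, …
f∘r: x↦r, Dx↦Dx/r' in L_f ⇒ L₀.
h=∫₀ˣh₀: take L = L₀·Dx.
L = (9 + 54·x + 108·x^2 + 72·x^3)·Dx - 2·Dx^2 + (1 + 2·x)·Dx^3  (order 3).
h: a_k = 0, -3, 0, 9/2, 27/4, 27/40, -27/4, -4617/560, …
ICs: h(0) = 0, h′(0) = -3, h′′(0) = 0.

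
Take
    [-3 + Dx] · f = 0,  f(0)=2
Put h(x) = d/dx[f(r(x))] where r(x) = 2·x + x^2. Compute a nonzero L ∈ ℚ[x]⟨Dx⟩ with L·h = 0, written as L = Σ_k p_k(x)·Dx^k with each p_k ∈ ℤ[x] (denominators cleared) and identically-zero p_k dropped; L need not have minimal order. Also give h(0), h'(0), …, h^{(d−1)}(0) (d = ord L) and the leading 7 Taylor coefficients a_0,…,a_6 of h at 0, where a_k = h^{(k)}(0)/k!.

f: a_k = 2, 6, 9, 9, 27/4, 81/20, 81/40, …
Substitute x→r, Dx→(1/r')Dx; clear ⇒ L₀.
h₀' ⇒ L via d/dx closure of L₀.
L = (7 + 12·x + 6·x^2) + (-1 - x)·Dx  (order 1).
h: a_k = 12, 84, 324, 900, 1998, 18738/5, 30726/5, …
ICs: h(0) = 12.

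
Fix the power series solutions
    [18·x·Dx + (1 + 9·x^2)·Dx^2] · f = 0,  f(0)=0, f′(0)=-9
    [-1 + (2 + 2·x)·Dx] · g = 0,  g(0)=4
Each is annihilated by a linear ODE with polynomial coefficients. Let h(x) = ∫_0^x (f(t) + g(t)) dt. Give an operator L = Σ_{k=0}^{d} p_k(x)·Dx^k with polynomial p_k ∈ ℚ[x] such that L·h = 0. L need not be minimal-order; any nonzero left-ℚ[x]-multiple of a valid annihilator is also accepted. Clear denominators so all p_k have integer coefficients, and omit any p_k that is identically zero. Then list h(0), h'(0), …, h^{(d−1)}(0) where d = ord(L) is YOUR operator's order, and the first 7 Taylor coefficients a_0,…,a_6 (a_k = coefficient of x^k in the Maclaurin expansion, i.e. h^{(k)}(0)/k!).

L = (-36 - 90·x + 972·x^2 + 486·x^3)·Dx^2 + (-75 - 144·x + 1818·x^2 + 3888·x^3 + 1701·x^4)·Dx^3 + (-2 + 70·x + 108·x^2 + 684·x^3 + 1134·x^4 + 486·x^5)·Dx^4  (order 4).
h: a_k = 0, 4, -7/2, -1/6, 109/16, -1/32, -46621/1920, …
ICs: h(0) = 0, h′(0) = 4, h′′(0) = -7, h′′′(0) = -1.

f: a_k = 0, -9, 0, 27, 0, -729/5, 0, …
g: a_k = 4, 2, -1/2, 1/4, -5/32, 7/64, -21/256, …
L₀ := lclm(L_f,L_g); ord L₀ ≤ 2+1.
h=∫h₀ ⇒ L = L₀·Dx.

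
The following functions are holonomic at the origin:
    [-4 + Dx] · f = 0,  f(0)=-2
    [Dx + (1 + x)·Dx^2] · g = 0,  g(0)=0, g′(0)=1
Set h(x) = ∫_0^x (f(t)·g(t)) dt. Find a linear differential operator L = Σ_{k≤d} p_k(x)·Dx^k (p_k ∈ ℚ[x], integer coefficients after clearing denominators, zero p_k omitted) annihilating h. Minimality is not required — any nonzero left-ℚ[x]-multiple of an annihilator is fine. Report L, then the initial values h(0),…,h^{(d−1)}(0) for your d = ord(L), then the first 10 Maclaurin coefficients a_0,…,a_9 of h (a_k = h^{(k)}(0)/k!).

f: a_k = -2, -8, -16, -64/3, -64/3, -256/15, -512/45, -2048/315, -1024/315, -4096/2835, …
g: a_k = 0, 1, -1/2, 1/3, -1/4, 1/5, -1/6, 1/7, -1/8, 1/9, …
f·g: L₀ = L_f ⊗_s L_g, ord ≤ 1·2.
h=∫₀ˣh₀: take L = L₀·Dx.
L = (12 + 16·x)·Dx + (-7 - 8·x)·Dx^2 + (1 + x)·Dx^3  (order 3).
h: a_k = 0, 0, -1, -7/3, -19/6, -31/10, -12/5, -97/63, -1067/1260, -659/1620, …
ICs: h(0) = 0, h′(0) = 0, h′′(0) = -2.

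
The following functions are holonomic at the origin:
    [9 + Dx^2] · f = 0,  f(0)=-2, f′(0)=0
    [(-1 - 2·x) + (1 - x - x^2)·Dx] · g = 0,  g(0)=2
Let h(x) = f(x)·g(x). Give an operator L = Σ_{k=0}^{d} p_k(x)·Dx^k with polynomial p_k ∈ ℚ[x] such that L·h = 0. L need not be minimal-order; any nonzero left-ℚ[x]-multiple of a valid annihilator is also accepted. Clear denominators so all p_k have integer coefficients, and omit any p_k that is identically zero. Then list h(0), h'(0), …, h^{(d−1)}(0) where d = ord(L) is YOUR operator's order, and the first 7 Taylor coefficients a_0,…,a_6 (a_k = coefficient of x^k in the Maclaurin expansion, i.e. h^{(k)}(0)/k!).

L = (-7 + 9·x + 9·x^2) + (2 + 4·x)·Dx + (-1 + x + x^2)·Dx^2  (order 2).
h: a_k = -4, -4, 10, 6, 5/2, 17/2, 301/20, …
ICs: h(0) = -4, h′(0) = -4.

f: a_k = -2, 0, 9, 0, -27/4, 0, 81/40, …
g: a_k = 2, 2, 4, 6, 10, 16, 26, …
L₀ := L_f ⊗_s L_g (sym. prod.), ord ≤ 2.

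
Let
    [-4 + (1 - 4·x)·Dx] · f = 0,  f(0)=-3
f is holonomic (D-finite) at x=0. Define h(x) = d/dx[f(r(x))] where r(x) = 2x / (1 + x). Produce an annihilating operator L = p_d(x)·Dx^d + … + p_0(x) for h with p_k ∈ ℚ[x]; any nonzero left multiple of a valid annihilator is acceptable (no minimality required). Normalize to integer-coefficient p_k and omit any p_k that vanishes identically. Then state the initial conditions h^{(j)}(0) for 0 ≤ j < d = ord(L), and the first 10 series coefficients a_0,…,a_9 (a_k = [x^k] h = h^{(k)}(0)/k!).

L = 14 + (-1 + 7·x)·Dx  (order 1).
h: a_k = -24, -336, -3528, -32928, -288120, -2420208, -19765032, -158120256, -1245197016, -9684865680, …
ICs: h(0) = -24.

f: a_k = -3, -12, -48, -192, -768, -3072, -12288, -49152, -196608, -786432, …
L₀ from L_f via x↦r, Dx↦r'^{-1}Dx.
h=h₀': d/dx-closure on L₀ ⇒ L.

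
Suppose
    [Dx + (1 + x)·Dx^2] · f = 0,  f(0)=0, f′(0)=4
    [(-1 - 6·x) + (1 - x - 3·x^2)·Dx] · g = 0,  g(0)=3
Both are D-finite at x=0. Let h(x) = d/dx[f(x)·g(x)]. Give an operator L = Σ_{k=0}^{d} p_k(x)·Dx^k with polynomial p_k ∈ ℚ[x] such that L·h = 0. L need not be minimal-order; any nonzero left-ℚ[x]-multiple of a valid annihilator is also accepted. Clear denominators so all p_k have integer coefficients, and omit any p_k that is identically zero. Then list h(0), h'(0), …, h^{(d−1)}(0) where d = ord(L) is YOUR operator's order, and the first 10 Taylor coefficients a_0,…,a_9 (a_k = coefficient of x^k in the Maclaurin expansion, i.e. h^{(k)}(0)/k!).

L = (142 + 378·x + 324·x^2) + (19 + 173·x + 396·x^2 + 252·x^3)·Dx + (-7 - 12·x + 28·x^2 + 69·x^3 + 36·x^4)·Dx^2  (order 2).
h: a_k = 12, 12, 138, 244, 1007, 11472/5, 34591/5, 597524/35, 3213183/70, 345034/3, …
ICs: h(0) = 12, h′(0) = 12.

f: a_k = 0, 4, -2, 4/3, -1, 4/5, -2/3, 4/7, -1/2, 4/9, …
g: a_k = 3, 3, 12, 21, 57, 120, 291, 651, 1524, 3477, …
L₀ := L_f ⊗_s L_g (sym. prod.), ord ≤ 2.
Derive L from L₀ (diff closure).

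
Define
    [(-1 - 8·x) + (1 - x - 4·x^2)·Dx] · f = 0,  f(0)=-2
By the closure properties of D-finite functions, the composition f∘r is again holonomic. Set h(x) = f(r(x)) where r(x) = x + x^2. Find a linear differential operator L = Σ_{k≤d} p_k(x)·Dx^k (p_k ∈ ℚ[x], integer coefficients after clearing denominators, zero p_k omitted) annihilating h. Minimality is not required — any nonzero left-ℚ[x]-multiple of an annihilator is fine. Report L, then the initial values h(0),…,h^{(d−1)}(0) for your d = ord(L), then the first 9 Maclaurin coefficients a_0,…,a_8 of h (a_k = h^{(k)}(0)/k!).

f: a_k = -2, -2, -10, -18, -58, -130, -362, -882, -2330, …
h₀=f(r): pull back L_f along r ⇒ L₀.
L = (1 + 10·x + 24·x^2 + 16·x^3) + (-1 + x + 5·x^2 + 8·x^3 + 4·x^4)·Dx  (order 1).
h: a_k = -2, -2, -12, -38, -122, -416, -1378, -4586, -15292, …
ICs: h(0) = -2.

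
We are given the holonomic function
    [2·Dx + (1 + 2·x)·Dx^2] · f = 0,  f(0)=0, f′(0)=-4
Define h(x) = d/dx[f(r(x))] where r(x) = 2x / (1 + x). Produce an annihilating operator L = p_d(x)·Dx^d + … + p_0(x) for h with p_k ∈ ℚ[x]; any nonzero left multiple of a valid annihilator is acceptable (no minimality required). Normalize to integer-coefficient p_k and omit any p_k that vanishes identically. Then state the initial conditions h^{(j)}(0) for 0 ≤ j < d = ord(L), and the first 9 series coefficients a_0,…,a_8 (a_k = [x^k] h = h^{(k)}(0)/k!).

L = (6 + 10·x) + (1 + 6·x + 5·x^2)·Dx  (order 1).
h: a_k = -8, 48, -248, 1248, -6248, 31248, -156248, 781248, -3906248, …
ICs: h(0) = -8.

f: a_k = 0, -4, 4, -16/3, 8, -64/5, 64/3, -256/7, 64, …
h₀=f(r): pull back L_f along r ⇒ L₀.
h₀' ⇒ L via d/dx closure of L₀.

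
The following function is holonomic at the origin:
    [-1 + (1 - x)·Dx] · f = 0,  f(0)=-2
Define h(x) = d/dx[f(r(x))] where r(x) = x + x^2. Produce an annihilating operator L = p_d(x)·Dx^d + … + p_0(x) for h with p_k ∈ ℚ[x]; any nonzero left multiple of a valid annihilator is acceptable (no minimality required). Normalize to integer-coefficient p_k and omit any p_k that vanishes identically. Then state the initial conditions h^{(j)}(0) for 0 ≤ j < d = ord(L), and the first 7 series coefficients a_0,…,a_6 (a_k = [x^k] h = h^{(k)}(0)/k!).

f: a_k = -2, -2, -2, -2, -2, -2, -2, …
Substitute x→r, Dx→(1/r')Dx; clear ⇒ L₀.
h₀' ⇒ L via d/dx closure of L₀.
L = (4 + 6·x + 6·x^2) + (-1 - x + 3·x^2 + 2·x^3)·Dx  (order 1).
h: a_k = -2, -8, -18, -40, -80, -156, -294, …
ICs: h(0) = -2.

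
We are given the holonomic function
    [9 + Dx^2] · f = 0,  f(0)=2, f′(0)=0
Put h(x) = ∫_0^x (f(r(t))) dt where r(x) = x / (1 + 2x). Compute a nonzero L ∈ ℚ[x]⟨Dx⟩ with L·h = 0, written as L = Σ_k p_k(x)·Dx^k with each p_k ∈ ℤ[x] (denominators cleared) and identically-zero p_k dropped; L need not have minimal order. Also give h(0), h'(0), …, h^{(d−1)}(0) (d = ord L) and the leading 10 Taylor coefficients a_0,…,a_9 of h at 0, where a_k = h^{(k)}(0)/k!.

L = 9·Dx + (4 + 24·x + 48·x^2 + 32·x^3)·Dx^2 + (1 + 8·x + 24·x^2 + 32·x^3 + 16·x^4)·Dx^3  (order 3).
h: a_k = 0, 2, 0, -3, 9, -81/4, 39, -2583/40, 6723/80, -20995/448, …
ICs: h(0) = 0, h′(0) = 2, h′′(0) = 0.

f: a_k = 2, 0, -9, 0, 27/4, 0, -81/40, 0, 729/2240, 0, …
L₀ from L_f via x↦r, Dx↦r'^{-1}Dx.
∫: right-multiply L₀ by Dx.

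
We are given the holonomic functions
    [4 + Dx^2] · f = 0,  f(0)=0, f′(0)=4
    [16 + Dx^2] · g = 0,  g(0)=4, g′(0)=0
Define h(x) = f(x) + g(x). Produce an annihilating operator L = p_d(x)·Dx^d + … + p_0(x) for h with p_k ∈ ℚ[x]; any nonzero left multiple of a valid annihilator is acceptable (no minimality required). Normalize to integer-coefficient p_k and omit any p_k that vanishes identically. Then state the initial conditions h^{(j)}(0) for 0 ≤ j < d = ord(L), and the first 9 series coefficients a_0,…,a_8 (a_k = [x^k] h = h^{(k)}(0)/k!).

L = 64 + 20·Dx^2 + Dx^4  (order 4).
h: a_k = 4, 4, -32, -8/3, 128/3, 8/15, -1024/45, -16/315, 2048/315, …
ICs: h(0) = 4, h′(0) = 4, h′′(0) = -64, h′′′(0) = -16.

f: a_k = 0, 4, 0, -8/3, 0, 8/15, 0, -16/315, 0, …
g: a_k = 4, 0, -32, 0, 128/3, 0, -1024/45, 0, 2048/315, …
L₀ := lclm(L_f,L_g); ord L₀ ≤ 2+2.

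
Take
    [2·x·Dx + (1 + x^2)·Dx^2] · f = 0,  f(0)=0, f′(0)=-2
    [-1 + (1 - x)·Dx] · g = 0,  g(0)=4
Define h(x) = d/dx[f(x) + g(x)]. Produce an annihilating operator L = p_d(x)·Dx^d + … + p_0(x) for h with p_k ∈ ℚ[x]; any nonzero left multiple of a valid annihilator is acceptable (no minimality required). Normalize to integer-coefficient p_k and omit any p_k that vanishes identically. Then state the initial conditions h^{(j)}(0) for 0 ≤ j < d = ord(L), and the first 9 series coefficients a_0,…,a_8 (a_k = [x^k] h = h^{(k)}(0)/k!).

f: a_k = 0, -2, 0, 2/3, 0, -2/5, 0, 2/7, 0, …
g: a_k = 4, 4, 4, 4, 4, 4, 4, 4, 4, …
L₀ := lclm(L_f,L_g); ord L₀ ≤ 2+1.
Derive L from L₀ (diff closure).
L = (2 - 8·x - 6·x^2) + (-4 + 2·x - 4·x^2 - 6·x^3)·Dx + (1 - x^4)·Dx^2  (order 2).
h: a_k = 2, 8, 14, 16, 18, 24, 30, 32, 34, …
ICs: h(0) = 2, h′(0) = 8.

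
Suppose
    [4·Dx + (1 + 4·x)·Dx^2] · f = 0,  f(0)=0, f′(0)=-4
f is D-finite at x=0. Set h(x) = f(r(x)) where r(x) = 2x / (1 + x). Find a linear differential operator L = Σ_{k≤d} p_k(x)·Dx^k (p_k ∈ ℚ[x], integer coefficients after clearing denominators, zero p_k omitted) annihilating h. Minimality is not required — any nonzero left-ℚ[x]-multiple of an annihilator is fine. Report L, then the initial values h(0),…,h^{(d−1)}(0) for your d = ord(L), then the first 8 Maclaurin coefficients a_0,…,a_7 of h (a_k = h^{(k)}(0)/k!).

L = (10 + 18·x)·Dx + (1 + 10·x + 9·x^2)·Dx^2  (order 2).
h: a_k = 0, -8, 40, -728/3, 1640, -59048/5, 265720/3, -4782968/7, …
ICs: h(0) = 0, h′(0) = -8.

f: a_k = 0, -4, 8, -64/3, 64, -1024/5, 2048/3, -16384/7, …
h₀=f(r): pull back L_f along r ⇒ L₀.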